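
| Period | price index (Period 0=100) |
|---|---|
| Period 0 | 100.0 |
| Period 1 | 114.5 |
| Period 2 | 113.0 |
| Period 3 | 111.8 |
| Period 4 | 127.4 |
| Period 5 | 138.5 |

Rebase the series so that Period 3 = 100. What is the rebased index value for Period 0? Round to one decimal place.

Rebased(Period 0) = 100.0 / 111.8 × 100 = 89.4454

89.4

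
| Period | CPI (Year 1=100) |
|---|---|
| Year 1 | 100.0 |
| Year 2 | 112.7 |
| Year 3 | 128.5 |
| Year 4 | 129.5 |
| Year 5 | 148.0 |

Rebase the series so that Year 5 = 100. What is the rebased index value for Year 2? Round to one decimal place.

Rebased(Year 2) = 112.7 / 148.0 × 100 = 76.1486

76.1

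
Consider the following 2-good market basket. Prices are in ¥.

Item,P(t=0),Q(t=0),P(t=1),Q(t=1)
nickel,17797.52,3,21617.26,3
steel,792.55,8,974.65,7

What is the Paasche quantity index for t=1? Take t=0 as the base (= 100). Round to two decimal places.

Paasche quantity index uses current-period prices as weights.
ΣP(t=1)·Q(t=1) = 21617.26×3 + 974.65×7 = 64851.78 + 6822.55 = 71674.33
ΣP(t=1)·Q(t=0) = 21617.26×3 + 974.65×8 = 64851.78 + 7797.2 = 72648.98
Index = 71674.33 / 72648.98 × 100 = 98.6584

98.66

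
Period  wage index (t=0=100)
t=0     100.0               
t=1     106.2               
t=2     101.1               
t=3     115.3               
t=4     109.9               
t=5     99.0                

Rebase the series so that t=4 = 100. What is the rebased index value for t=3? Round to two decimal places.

Rebased(t=3) = 115.3 / 109.9 × 100 = 104.9136

104.91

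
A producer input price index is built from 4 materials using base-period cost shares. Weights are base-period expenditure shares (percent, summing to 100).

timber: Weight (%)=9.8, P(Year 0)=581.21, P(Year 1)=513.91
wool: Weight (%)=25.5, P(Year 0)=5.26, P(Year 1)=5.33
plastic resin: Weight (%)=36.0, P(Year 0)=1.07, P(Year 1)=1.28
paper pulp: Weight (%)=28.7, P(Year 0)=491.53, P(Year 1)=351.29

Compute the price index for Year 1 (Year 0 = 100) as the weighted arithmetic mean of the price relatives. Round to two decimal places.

timber: 9.8 × (513.91/581.21) = 9.8 × 0.884207 = 8.6652
wool: 25.5 × (5.33/5.26) = 25.5 × 1.013308 = 25.8394
plastic resin: 36.0 × (1.28/1.07) = 36.0 × 1.196262 = 43.0654
paper pulp: 28.7 × (351.29/491.53) = 28.7 × 0.714687 = 20.5115
Index = Σ wᵢ·(p₁ᵢ/p₀ᵢ) = 8.6652 + 25.8394 + 43.0654 + 20.5115 = 98.0815

98.08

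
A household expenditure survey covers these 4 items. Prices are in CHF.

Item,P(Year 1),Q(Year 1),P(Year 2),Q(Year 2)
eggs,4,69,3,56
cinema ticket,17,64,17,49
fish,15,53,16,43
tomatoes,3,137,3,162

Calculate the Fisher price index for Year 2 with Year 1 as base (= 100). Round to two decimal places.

Laspeyres component (base-period weights):
ΣP(Year 2)Q(Year 1) = 3×69 + 17×64 + 16×53 + 3×137 = 207 + 1088 + 848 + 411 = 2554
ΣP(Year 1)Q(Year 1) = 4×69 + 17×64 + 15×53 + 3×137 = 276 + 1088 + 795 + 411 = 2570
L = 2554 / 2570 × 100 = 99.3774
Paasche component (current-period weights):
ΣP(Year 2)Q(Year 2) = 3×56 + 17×49 + 16×43 + 3×162 = 168 + 833 + 688 + 486 = 2175
ΣP(Year 1)Q(Year 2) = 4×56 + 17×49 + 15×43 + 3×162 = 224 + 833 + 645 + 486 = 2188
P = 2175 / 2188 × 100 = 99.4059
Fisher = √(L × P) = √(99.3774 × 99.4059) = 99.3916

99.39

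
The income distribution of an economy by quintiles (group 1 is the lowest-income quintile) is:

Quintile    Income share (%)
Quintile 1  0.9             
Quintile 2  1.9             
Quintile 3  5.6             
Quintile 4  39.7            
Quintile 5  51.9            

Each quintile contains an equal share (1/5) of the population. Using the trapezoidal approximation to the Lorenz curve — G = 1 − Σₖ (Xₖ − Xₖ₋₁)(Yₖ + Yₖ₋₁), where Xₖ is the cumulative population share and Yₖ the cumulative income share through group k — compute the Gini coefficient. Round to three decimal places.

0.559

Cumulative income shares Yₖ: 0.0090, 0.0280, 0.0840, 0.4810, 1.0000
Σ (Xₖ−Xₖ₋₁)(Yₖ+Yₖ₋₁) = (1/5)(0.0090+0.0000) + (1/5)(0.0280+0.0090) + (1/5)(0.0840+0.0280) + (1/5)(0.4810+0.0840) + (1/5)(1.0000+0.4810)
  = 0.0018 + 0.0074 + 0.0224 + 0.1130 + 0.2962 = 0.4408
G = 1 − 0.4408 = 0.5592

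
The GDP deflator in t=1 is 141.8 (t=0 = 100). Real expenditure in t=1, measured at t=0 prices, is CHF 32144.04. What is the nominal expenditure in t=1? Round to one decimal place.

45580.2

Nominal = Real × (Index/100) = 32144.04 × (141.8/100)
        = 32144.04 × 1.418 = 45580.2487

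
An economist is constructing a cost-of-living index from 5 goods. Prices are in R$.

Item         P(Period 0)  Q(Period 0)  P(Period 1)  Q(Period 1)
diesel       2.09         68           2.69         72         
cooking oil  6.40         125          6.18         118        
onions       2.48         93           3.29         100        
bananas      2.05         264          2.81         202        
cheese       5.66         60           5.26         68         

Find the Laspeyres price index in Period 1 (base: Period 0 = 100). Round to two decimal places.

112.92

Laspeyres price index uses base-period quantities as weights.
ΣP(Period 1)·Q(Period 0) = 2.69×68 + 6.18×125 + 3.29×93 + 2.81×264 + 5.26×60 = 182.92 + 772.5 + 305.97 + 741.84 + 315.6 = 2318.83
ΣP(Period 0)·Q(Period 0) = 2.09×68 + 6.40×125 + 2.48×93 + 2.05×264 + 5.66×60 = 142.12 + 800 + 230.64 + 541.2 + 339.6 = 2053.56
Index = 2318.83 / 2053.56 × 100 = 112.9176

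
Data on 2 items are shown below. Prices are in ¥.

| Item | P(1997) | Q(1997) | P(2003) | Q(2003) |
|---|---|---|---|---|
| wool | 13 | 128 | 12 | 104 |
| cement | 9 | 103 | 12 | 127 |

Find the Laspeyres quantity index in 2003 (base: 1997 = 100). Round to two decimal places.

Laspeyres quantity index uses base-period prices as weights.
ΣP(1997)·Q(2003) = 13×104 + 9×127 = 1352 + 1143 = 2495
ΣP(1997)·Q(1997) = 13×128 + 9×103 = 1664 + 927 = 2591
Index = 2495 / 2591 × 100 = 96.2949

96.29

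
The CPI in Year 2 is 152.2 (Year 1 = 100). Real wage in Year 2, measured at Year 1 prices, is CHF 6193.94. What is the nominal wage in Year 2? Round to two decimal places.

9427.18

Nominal = Real × (Index/100) = 6193.94 × (152.2/100)
        = 6193.94 × 1.522 = 9427.1767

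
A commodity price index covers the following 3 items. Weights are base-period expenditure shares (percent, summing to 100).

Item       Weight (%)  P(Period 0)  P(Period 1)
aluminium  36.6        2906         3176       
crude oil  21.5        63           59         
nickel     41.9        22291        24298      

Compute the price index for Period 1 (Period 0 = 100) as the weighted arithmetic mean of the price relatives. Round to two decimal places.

105.81

aluminium: 36.6 × (3176/2906) = 36.6 × 1.092911 = 40.0006
crude oil: 21.5 × (59/63) = 21.5 × 0.936508 = 20.1349
nickel: 41.9 × (24298/22291) = 41.9 × 1.090036 = 45.6725
Index = Σ wᵢ·(p₁ᵢ/p₀ᵢ) = 40.0006 + 20.1349 + 45.6725 = 105.8080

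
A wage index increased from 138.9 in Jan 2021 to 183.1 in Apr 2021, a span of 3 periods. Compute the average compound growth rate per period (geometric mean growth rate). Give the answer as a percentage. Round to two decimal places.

Growth factor = (183.1/138.9)^(1/3) = (1.318215)^(1/3) = 1.096466
Growth rate = 1.096466 − 1 = 0.096466 = 9.6466%

9.65%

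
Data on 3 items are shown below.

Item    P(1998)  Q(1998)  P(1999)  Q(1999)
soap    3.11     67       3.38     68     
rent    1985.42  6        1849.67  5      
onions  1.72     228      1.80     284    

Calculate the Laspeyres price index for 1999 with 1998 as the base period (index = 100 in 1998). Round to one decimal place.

Laspeyres price index uses base-period quantities as weights.
ΣP(1999)·Q(1998) = 3.38×67 + 1849.67×6 + 1.80×228 = 226.46 + 11098.02 + 410.4 = 11734.88
ΣP(1998)·Q(1998) = 3.11×67 + 1985.42×6 + 1.72×228 = 208.37 + 11912.52 + 392.16 = 12513.05
Index = 11734.88 / 12513.05 × 100 = 93.7811

93.8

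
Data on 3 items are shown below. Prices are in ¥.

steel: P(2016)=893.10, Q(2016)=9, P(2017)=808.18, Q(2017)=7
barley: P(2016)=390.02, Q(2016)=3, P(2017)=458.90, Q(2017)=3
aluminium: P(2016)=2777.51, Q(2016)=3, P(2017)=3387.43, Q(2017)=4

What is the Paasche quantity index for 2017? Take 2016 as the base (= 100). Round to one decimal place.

Paasche quantity index uses current-period prices as weights.
ΣP(2017)·Q(2017) = 808.18×7 + 458.90×3 + 3387.43×4 = 5657.26 + 1376.7 + 13549.72 = 20583.68
ΣP(2017)·Q(2016) = 808.18×9 + 458.90×3 + 3387.43×3 = 7273.62 + 1376.7 + 10162.29 = 18812.61
Index = 20583.68 / 18812.61 × 100 = 109.4143

109.4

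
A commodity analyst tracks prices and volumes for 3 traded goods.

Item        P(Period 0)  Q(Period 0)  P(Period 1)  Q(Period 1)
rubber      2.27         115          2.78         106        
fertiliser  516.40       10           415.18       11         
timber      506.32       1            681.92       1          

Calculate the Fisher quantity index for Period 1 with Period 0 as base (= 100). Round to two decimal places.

Laspeyres component (base-period weights):
ΣP(Period 0)Q(Period 1) = 2.27×106 + 516.40×11 + 506.32×1 = 240.62 + 5680.4 + 506.32 = 6427.34
ΣP(Period 0)Q(Period 0) = 2.27×115 + 516.40×10 + 506.32×1 = 261.05 + 5164 + 506.32 = 5931.37
L = 6427.34 / 5931.37 × 100 = 108.3618
Paasche component (current-period weights):
ΣP(Period 1)Q(Period 1) = 2.78×106 + 415.18×11 + 681.92×1 = 294.68 + 4566.98 + 681.92 = 5543.58
ΣP(Period 1)Q(Period 0) = 2.78×115 + 415.18×10 + 681.92×1 = 319.7 + 4151.8 + 681.92 = 5153.42
P = 5543.58 / 5153.42 × 100 = 107.5709
Fisher = √(L × P) = √(108.3618 × 107.5709) = 107.9656

107.97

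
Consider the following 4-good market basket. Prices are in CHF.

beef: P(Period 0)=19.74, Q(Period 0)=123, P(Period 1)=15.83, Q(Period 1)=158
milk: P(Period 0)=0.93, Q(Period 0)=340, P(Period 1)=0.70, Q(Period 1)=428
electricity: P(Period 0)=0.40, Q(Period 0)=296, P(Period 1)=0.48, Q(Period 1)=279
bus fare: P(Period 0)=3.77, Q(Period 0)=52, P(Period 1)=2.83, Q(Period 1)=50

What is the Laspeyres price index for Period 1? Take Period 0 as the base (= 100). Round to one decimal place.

80.9

Laspeyres price index uses base-period quantities as weights.
ΣP(Period 1)·Q(Period 0) = 15.83×123 + 0.70×340 + 0.48×296 + 2.83×52 = 1947.09 + 238 + 142.08 + 147.16 = 2474.33
ΣP(Period 0)·Q(Period 0) = 19.74×123 + 0.93×340 + 0.40×296 + 3.77×52 = 2428.02 + 316.2 + 118.4 + 196.04 = 3058.66
Index = 2474.33 / 3058.66 × 100 = 80.8959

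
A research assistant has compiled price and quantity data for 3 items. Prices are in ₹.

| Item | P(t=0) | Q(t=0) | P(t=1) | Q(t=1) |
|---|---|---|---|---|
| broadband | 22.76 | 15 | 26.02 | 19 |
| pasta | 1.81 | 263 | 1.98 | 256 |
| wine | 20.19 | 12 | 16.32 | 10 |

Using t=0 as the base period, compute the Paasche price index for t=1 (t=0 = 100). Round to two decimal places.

106.08

Paasche price index uses current-period quantities as weights.
ΣP(t=1)·Q(t=1) = 26.02×19 + 1.98×256 + 16.32×10 = 494.38 + 506.88 + 163.2 = 1164.46
ΣP(t=0)·Q(t=1) = 22.76×19 + 1.81×256 + 20.19×10 = 432.44 + 463.36 + 201.9 = 1097.7
Index = 1164.46 / 1097.7 × 100 = 106.0818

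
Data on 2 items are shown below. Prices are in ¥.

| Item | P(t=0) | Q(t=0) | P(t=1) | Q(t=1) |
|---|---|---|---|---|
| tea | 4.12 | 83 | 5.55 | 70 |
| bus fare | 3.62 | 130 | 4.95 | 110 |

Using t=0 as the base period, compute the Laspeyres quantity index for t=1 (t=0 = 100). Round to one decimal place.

Laspeyres quantity index uses base-period prices as weights.
ΣP(t=0)·Q(t=1) = 4.12×70 + 3.62×110 = 288.4 + 398.2 = 686.6
ΣP(t=0)·Q(t=0) = 4.12×83 + 3.62×130 = 341.96 + 470.6 = 812.56
Index = 686.6 / 812.56 × 100 = 84.4984

84.5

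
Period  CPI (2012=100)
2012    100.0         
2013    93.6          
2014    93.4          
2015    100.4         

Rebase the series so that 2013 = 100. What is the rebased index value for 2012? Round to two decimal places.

Rebased(2012) = 100.0 / 93.6 × 100 = 106.8376

106.84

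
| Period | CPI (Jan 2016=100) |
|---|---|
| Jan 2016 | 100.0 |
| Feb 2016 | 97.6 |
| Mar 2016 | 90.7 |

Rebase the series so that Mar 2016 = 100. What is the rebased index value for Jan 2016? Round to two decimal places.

Rebased(Jan 2016) = 100.0 / 90.7 × 100 = 110.2536

110.25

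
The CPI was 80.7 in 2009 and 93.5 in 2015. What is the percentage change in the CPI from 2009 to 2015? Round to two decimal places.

15.86%

Change = (93.5 − 80.7) / 80.7 × 100
       = 12.8 / 80.7 × 100 = 15.8612%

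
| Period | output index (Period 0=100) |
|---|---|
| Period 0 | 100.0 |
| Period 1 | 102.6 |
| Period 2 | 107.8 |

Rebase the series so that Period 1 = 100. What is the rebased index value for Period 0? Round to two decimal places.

97.47

Rebased(Period 0) = 100.0 / 102.6 × 100 = 97.4659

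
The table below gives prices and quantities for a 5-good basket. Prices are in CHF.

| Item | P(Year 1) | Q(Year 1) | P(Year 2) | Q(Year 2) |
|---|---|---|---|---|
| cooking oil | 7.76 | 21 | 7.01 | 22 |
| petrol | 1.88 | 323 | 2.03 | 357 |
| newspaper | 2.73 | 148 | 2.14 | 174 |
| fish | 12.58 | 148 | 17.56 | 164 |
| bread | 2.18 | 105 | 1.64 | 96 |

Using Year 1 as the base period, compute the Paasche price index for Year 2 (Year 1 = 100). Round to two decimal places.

119.48

Paasche price index uses current-period quantities as weights.
ΣP(Year 2)·Q(Year 2) = 7.01×22 + 2.03×357 + 2.14×174 + 17.56×164 + 1.64×96 = 154.22 + 724.71 + 372.36 + 2879.84 + 157.44 = 4288.57
ΣP(Year 1)·Q(Year 2) = 7.76×22 + 1.88×357 + 2.73×174 + 12.58×164 + 2.18×96 = 170.72 + 671.16 + 475.02 + 2063.12 + 209.28 = 3589.3
Index = 4288.57 / 3589.3 × 100 = 119.4821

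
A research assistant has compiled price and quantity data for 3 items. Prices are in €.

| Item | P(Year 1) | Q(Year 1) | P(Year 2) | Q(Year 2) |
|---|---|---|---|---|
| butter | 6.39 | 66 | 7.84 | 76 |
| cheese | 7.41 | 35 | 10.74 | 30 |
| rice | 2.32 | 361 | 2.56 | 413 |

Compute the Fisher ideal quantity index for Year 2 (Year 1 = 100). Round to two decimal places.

Laspeyres component (base-period weights):
ΣP(Year 1)Q(Year 2) = 6.39×76 + 7.41×30 + 2.32×413 = 485.64 + 222.3 + 958.16 = 1666.1
ΣP(Year 1)Q(Year 1) = 6.39×66 + 7.41×35 + 2.32×361 = 421.74 + 259.35 + 837.52 = 1518.61
L = 1666.1 / 1518.61 × 100 = 109.7122
Paasche component (current-period weights):
ΣP(Year 2)Q(Year 2) = 7.84×76 + 10.74×30 + 2.56×413 = 595.84 + 322.2 + 1057.28 = 1975.32
ΣP(Year 2)Q(Year 1) = 7.84×66 + 10.74×35 + 2.56×361 = 517.44 + 375.9 + 924.16 = 1817.5
P = 1975.32 / 1817.5 × 100 = 108.6834
Fisher = √(L × P) = √(109.7122 × 108.6834) = 109.1966

109.20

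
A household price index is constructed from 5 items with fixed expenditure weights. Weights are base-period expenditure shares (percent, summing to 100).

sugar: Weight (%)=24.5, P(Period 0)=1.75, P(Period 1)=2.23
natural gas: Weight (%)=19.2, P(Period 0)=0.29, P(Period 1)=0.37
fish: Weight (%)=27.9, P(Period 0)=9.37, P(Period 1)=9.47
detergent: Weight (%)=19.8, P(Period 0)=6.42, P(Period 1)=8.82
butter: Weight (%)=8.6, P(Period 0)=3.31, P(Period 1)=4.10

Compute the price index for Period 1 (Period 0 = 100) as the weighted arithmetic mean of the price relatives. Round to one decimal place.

sugar: 24.5 × (2.23/1.75) = 24.5 × 1.274286 = 31.2200
natural gas: 19.2 × (0.37/0.29) = 19.2 × 1.275862 = 24.4966
fish: 27.9 × (9.47/9.37) = 27.9 × 1.010672 = 28.1978
detergent: 19.8 × (8.82/6.42) = 19.8 × 1.373832 = 27.2019
butter: 8.6 × (4.10/3.31) = 8.6 × 1.238671 = 10.6526
Index = Σ wᵢ·(p₁ᵢ/p₀ᵢ) = 31.2200 + 24.4966 + 28.1978 + 27.2019 + 10.6526 = 121.7687

121.8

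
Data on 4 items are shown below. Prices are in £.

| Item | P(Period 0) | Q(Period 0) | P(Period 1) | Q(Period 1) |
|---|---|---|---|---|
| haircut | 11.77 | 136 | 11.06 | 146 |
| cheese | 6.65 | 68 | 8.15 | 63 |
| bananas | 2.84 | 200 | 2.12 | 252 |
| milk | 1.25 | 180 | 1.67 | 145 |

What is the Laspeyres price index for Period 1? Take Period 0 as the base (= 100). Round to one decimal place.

Laspeyres price index uses base-period quantities as weights.
ΣP(Period 1)·Q(Period 0) = 11.06×136 + 8.15×68 + 2.12×200 + 1.67×180 = 1504.16 + 554.2 + 424 + 300.6 = 2782.96
ΣP(Period 0)·Q(Period 0) = 11.77×136 + 6.65×68 + 2.84×200 + 1.25×180 = 1600.72 + 452.2 + 568 + 225 = 2845.92
Index = 2782.96 / 2845.92 × 100 = 97.7877

97.8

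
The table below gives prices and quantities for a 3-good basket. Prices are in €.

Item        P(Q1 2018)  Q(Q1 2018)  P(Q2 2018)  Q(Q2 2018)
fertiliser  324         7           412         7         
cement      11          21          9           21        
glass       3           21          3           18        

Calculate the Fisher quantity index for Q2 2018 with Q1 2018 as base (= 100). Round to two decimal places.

99.68

Laspeyres component (base-period weights):
ΣP(Q1 2018)Q(Q2 2018) = 324×7 + 11×21 + 3×18 = 2268 + 231 + 54 = 2553
ΣP(Q1 2018)Q(Q1 2018) = 324×7 + 11×21 + 3×21 = 2268 + 231 + 63 = 2562
L = 2553 / 2562 × 100 = 99.6487
Paasche component (current-period weights):
ΣP(Q2 2018)Q(Q2 2018) = 412×7 + 9×21 + 3×18 = 2884 + 189 + 54 = 3127
ΣP(Q2 2018)Q(Q1 2018) = 412×7 + 9×21 + 3×21 = 2884 + 189 + 63 = 3136
P = 3127 / 3136 × 100 = 99.7130
Fisher = √(L × P) = √(99.6487 × 99.7130) = 99.6809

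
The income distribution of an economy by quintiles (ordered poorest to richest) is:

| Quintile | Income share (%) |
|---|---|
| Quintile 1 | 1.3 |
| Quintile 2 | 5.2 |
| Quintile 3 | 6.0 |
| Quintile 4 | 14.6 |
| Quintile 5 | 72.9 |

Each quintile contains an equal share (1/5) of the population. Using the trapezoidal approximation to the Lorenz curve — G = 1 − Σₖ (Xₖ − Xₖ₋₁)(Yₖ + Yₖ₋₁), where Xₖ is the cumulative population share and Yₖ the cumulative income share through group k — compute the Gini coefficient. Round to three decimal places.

0.610

Cumulative income shares Yₖ: 0.0130, 0.0650, 0.1250, 0.2710, 1.0000
Σ (Xₖ−Xₖ₋₁)(Yₖ+Yₖ₋₁) = (1/5)(0.0130+0.0000) + (1/5)(0.0650+0.0130) + (1/5)(0.1250+0.0650) + (1/5)(0.2710+0.1250) + (1/5)(1.0000+0.2710)
  = 0.0026 + 0.0156 + 0.0380 + 0.0792 + 0.2542 = 0.3896
G = 1 − 0.3896 = 0.6104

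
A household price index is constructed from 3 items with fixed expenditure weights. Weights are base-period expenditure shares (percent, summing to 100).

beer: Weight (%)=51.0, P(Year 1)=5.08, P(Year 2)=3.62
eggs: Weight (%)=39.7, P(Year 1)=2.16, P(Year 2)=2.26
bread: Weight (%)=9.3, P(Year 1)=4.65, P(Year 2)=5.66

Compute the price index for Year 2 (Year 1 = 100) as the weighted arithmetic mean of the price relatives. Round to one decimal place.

beer: 51.0 × (3.62/5.08) = 51.0 × 0.712598 = 36.3425
eggs: 39.7 × (2.26/2.16) = 39.7 × 1.046296 = 41.5380
bread: 9.3 × (5.66/4.65) = 9.3 × 1.217204 = 11.3200
Index = Σ wᵢ·(p₁ᵢ/p₀ᵢ) = 36.3425 + 41.5380 + 11.3200 = 89.2005

89.2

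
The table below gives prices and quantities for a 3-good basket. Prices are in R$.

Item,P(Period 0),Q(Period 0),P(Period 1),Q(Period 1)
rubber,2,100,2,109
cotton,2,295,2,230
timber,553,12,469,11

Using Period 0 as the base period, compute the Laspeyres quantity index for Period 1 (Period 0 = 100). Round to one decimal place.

Laspeyres quantity index uses base-period prices as weights.
ΣP(Period 0)·Q(Period 1) = 2×109 + 2×230 + 553×11 = 218 + 460 + 6083 = 6761
ΣP(Period 0)·Q(Period 0) = 2×100 + 2×295 + 553×12 = 200 + 590 + 6636 = 7426
Index = 6761 / 7426 × 100 = 91.0450

91.0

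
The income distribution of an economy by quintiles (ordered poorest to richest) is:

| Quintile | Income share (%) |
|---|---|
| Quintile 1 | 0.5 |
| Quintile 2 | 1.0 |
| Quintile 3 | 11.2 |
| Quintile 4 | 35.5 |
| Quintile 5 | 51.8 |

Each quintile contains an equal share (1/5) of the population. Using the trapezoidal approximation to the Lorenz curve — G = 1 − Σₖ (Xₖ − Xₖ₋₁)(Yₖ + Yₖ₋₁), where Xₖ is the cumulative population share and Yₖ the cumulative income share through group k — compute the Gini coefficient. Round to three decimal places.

Cumulative income shares Yₖ: 0.0050, 0.0150, 0.1270, 0.4820, 1.0000
Σ (Xₖ−Xₖ₋₁)(Yₖ+Yₖ₋₁) = (1/5)(0.0050+0.0000) + (1/5)(0.0150+0.0050) + (1/5)(0.1270+0.0150) + (1/5)(0.4820+0.1270) + (1/5)(1.0000+0.4820)
  = 0.0010 + 0.0040 + 0.0284 + 0.1218 + 0.2964 = 0.4516
G = 1 − 0.4516 = 0.5484

0.548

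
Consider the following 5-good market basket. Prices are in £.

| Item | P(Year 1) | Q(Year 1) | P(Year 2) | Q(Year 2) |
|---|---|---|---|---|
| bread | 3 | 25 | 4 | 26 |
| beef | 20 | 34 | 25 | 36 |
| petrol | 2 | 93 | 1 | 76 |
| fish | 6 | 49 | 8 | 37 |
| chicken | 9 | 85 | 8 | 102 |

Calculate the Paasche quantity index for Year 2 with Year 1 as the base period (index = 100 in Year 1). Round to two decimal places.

103.64

Paasche quantity index uses current-period prices as weights.
ΣP(Year 2)·Q(Year 2) = 4×26 + 25×36 + 1×76 + 8×37 + 8×102 = 104 + 900 + 76 + 296 + 816 = 2192
ΣP(Year 2)·Q(Year 1) = 4×25 + 25×34 + 1×93 + 8×49 + 8×85 = 100 + 850 + 93 + 392 + 680 = 2115
Index = 2192 / 2115 × 100 = 103.6407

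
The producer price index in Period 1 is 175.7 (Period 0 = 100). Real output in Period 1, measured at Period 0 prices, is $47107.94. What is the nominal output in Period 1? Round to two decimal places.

82768.65

Nominal = Real × (Index/100) = 47107.94 × (175.7/100)
        = 47107.94 × 1.757 = 82768.6506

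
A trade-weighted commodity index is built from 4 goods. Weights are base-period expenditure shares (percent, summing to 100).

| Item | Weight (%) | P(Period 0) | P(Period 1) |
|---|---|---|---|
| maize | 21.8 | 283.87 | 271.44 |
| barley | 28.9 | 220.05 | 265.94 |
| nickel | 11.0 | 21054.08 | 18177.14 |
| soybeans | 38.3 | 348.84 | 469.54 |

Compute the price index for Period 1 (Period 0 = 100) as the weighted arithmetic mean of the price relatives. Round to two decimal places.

maize: 21.8 × (271.44/283.87) = 21.8 × 0.956212 = 20.8454
barley: 28.9 × (265.94/220.05) = 28.9 × 1.208544 = 34.9269
nickel: 11.0 × (18177.14/21054.08) = 11.0 × 0.863355 = 9.4969
soybeans: 38.3 × (469.54/348.84) = 38.3 × 1.346004 = 51.5519
Index = Σ wᵢ·(p₁ᵢ/p₀ᵢ) = 20.8454 + 34.9269 + 9.4969 + 51.5519 = 116.8212

116.82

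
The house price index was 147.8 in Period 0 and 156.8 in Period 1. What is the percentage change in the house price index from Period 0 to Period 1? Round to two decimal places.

6.09%

Change = (156.8 − 147.8) / 147.8 × 100
       = 9.0 / 147.8 × 100 = 6.0893%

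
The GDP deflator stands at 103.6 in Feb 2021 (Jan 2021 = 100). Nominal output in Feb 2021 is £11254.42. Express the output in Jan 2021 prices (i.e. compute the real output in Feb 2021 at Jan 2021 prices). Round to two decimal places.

10863.34

Real = Nominal ÷ (Index/100) = 11254.42 ÷ (103.6/100)
     = 11254.42 ÷ 1.036 = 10863.3398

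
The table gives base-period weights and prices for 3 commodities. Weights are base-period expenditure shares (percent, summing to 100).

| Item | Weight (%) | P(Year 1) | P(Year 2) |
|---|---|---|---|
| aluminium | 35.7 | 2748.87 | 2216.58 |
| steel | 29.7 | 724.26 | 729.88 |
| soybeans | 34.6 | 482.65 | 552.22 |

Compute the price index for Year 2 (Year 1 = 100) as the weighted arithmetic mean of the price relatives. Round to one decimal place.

aluminium: 35.7 × (2216.58/2748.87) = 35.7 × 0.806360 = 28.7871
steel: 29.7 × (729.88/724.26) = 29.7 × 1.007760 = 29.9305
soybeans: 34.6 × (552.22/482.65) = 34.6 × 1.144142 = 39.5873
Index = Σ wᵢ·(p₁ᵢ/p₀ᵢ) = 28.7871 + 29.9305 + 39.5873 = 98.3048

98.3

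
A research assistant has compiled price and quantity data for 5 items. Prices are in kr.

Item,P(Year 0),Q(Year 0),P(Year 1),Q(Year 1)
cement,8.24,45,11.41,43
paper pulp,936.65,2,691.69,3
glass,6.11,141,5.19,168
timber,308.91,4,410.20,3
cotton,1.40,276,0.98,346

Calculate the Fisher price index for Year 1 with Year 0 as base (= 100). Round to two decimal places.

Laspeyres component (base-period weights):
ΣP(Year 1)Q(Year 0) = 11.41×45 + 691.69×2 + 5.19×141 + 410.20×4 + 0.98×276 = 513.45 + 1383.38 + 731.79 + 1640.8 + 270.48 = 4539.9
ΣP(Year 0)Q(Year 0) = 8.24×45 + 936.65×2 + 6.11×141 + 308.91×4 + 1.40×276 = 370.8 + 1873.3 + 861.51 + 1235.64 + 386.4 = 4727.65
L = 4539.9 / 4727.65 × 100 = 96.0287
Paasche component (current-period weights):
ΣP(Year 1)Q(Year 1) = 11.41×43 + 691.69×3 + 5.19×168 + 410.20×3 + 0.98×346 = 490.63 + 2075.07 + 871.92 + 1230.6 + 339.08 = 5007.3
ΣP(Year 0)Q(Year 1) = 8.24×43 + 936.65×3 + 6.11×168 + 308.91×3 + 1.40×346 = 354.32 + 2809.95 + 1026.48 + 926.73 + 484.4 = 5601.88
P = 5007.3 / 5601.88 × 100 = 89.3861
Fisher = √(L × P) = √(96.0287 × 89.3861) = 92.6479

92.65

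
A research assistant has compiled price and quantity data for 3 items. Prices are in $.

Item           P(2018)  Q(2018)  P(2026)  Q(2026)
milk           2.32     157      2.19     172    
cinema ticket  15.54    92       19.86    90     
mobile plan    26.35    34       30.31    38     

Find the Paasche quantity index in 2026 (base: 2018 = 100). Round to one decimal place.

Paasche quantity index uses current-period prices as weights.
ΣP(2026)·Q(2026) = 2.19×172 + 19.86×90 + 30.31×38 = 376.68 + 1787.4 + 1151.78 = 3315.86
ΣP(2026)·Q(2018) = 2.19×157 + 19.86×92 + 30.31×34 = 343.83 + 1827.12 + 1030.54 = 3201.49
Index = 3315.86 / 3201.49 × 100 = 103.5724

103.6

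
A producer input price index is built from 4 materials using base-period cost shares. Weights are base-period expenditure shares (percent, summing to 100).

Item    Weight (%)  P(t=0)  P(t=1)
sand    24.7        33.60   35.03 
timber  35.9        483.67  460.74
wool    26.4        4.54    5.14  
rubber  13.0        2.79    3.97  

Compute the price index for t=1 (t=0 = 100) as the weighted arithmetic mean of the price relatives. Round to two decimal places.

108.34

sand: 24.7 × (35.03/33.60) = 24.7 × 1.042560 = 25.7512
timber: 35.9 × (460.74/483.67) = 35.9 × 0.952592 = 34.1980
wool: 26.4 × (5.14/4.54) = 26.4 × 1.132159 = 29.8890
rubber: 13.0 × (3.97/2.79) = 13.0 × 1.422939 = 18.4982
Index = Σ wᵢ·(p₁ᵢ/p₀ᵢ) = 25.7512 + 34.1980 + 29.8890 + 18.4982 = 108.3365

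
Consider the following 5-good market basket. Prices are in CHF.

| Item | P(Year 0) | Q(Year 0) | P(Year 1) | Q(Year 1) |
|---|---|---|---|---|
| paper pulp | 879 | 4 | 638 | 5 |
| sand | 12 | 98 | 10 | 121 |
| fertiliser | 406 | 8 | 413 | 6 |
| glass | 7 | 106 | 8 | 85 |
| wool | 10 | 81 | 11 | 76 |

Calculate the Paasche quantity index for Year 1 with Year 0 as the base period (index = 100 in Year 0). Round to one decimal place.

97.9

Paasche quantity index uses current-period prices as weights.
ΣP(Year 1)·Q(Year 1) = 638×5 + 10×121 + 413×6 + 8×85 + 11×76 = 3190 + 1210 + 2478 + 680 + 836 = 8394
ΣP(Year 1)·Q(Year 0) = 638×4 + 10×98 + 413×8 + 8×106 + 11×81 = 2552 + 980 + 3304 + 848 + 891 = 8575
Index = 8394 / 8575 × 100 = 97.8892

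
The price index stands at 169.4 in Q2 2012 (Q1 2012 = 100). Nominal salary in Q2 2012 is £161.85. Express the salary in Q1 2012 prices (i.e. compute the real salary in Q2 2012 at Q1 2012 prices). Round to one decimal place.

95.5

Real = Nominal ÷ (Index/100) = 161.85 ÷ (169.4/100)
     = 161.85 ÷ 1.694 = 95.5431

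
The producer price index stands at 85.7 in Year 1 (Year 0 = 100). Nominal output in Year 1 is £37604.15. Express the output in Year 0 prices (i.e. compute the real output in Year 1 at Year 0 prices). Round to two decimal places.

43878.82

Real = Nominal ÷ (Index/100) = 37604.15 ÷ (85.7/100)
     = 37604.15 ÷ 0.857 = 43878.8215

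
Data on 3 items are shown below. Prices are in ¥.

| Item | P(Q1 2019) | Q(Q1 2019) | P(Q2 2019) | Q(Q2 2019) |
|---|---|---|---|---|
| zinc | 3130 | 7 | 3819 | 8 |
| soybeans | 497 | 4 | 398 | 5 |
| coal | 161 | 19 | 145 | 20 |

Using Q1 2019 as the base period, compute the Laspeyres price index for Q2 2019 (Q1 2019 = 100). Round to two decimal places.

Laspeyres price index uses base-period quantities as weights.
ΣP(Q2 2019)·Q(Q1 2019) = 3819×7 + 398×4 + 145×19 = 26733 + 1592 + 2755 = 31080
ΣP(Q1 2019)·Q(Q1 2019) = 3130×7 + 497×4 + 161×19 = 21910 + 1988 + 3059 = 26957
Index = 31080 / 26957 × 100 = 115.2947

115.29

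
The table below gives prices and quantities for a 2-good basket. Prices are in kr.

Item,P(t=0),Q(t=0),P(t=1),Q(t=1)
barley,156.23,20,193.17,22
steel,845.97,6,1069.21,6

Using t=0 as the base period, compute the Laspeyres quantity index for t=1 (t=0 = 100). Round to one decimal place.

Laspeyres quantity index uses base-period prices as weights.
ΣP(t=0)·Q(t=1) = 156.23×22 + 845.97×6 = 3437.06 + 5075.82 = 8512.88
ΣP(t=0)·Q(t=0) = 156.23×20 + 845.97×6 = 3124.6 + 5075.82 = 8200.42
Index = 8512.88 / 8200.42 × 100 = 103.8103

103.8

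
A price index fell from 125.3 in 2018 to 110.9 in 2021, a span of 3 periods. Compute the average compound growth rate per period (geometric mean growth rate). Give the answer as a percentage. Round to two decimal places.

Growth factor = (110.9/125.3)^(1/3) = (0.885076)^(1/3) = 0.960123
Growth rate = 0.960123 − 1 = -0.039877 = -3.9877%

-3.99%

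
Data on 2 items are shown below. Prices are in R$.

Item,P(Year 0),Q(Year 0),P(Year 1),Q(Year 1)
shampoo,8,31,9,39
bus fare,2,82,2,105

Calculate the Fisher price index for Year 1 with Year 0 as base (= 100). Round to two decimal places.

Laspeyres component (base-period weights):
ΣP(Year 1)Q(Year 0) = 9×31 + 2×82 = 279 + 164 = 443
ΣP(Year 0)Q(Year 0) = 8×31 + 2×82 = 248 + 164 = 412
L = 443 / 412 × 100 = 107.5243
Paasche component (current-period weights):
ΣP(Year 1)Q(Year 1) = 9×39 + 2×105 = 351 + 210 = 561
ΣP(Year 0)Q(Year 1) = 8×39 + 2×105 = 312 + 210 = 522
P = 561 / 522 × 100 = 107.4713
Fisher = √(L × P) = √(107.5243 × 107.4713) = 107.4978

107.50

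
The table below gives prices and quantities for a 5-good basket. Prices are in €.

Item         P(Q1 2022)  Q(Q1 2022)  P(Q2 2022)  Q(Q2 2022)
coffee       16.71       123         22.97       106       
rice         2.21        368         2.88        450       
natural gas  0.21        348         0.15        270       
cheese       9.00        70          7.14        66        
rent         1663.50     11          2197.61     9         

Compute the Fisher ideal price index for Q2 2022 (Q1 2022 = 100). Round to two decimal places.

130.73

Laspeyres component (base-period weights):
ΣP(Q2 2022)Q(Q1 2022) = 22.97×123 + 2.88×368 + 0.15×348 + 7.14×70 + 2197.61×11 = 2825.31 + 1059.84 + 52.2 + 499.8 + 24173.71 = 28610.86
ΣP(Q1 2022)Q(Q1 2022) = 16.71×123 + 2.21×368 + 0.21×348 + 9.00×70 + 1663.50×11 = 2055.33 + 813.28 + 73.08 + 630 + 18298.5 = 21870.19
L = 28610.86 / 21870.19 × 100 = 130.8213
Paasche component (current-period weights):
ΣP(Q2 2022)Q(Q2 2022) = 22.97×106 + 2.88×450 + 0.15×270 + 7.14×66 + 2197.61×9 = 2434.82 + 1296 + 40.5 + 471.24 + 19778.49 = 24021.05
ΣP(Q1 2022)Q(Q2 2022) = 16.71×106 + 2.21×450 + 0.21×270 + 9.00×66 + 1663.50×9 = 1771.26 + 994.5 + 56.7 + 594 + 14971.5 = 18387.96
P = 24021.05 / 18387.96 × 100 = 130.6347
Fisher = √(L × P) = √(130.8213 × 130.6347) = 130.7279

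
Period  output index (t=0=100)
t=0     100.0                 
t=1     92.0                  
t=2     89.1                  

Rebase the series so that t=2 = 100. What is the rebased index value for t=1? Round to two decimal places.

103.25

Rebased(t=1) = 92.0 / 89.1 × 100 = 103.2548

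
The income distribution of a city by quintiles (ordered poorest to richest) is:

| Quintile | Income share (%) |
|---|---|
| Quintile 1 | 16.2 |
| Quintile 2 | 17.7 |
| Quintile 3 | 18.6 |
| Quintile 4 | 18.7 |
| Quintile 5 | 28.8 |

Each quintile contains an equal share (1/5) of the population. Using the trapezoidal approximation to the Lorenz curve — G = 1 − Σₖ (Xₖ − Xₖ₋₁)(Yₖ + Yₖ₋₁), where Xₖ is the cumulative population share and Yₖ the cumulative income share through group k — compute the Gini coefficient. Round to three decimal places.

0.105

Cumulative income shares Yₖ: 0.1620, 0.3390, 0.5250, 0.7120, 1.0000
Σ (Xₖ−Xₖ₋₁)(Yₖ+Yₖ₋₁) = (1/5)(0.1620+0.0000) + (1/5)(0.3390+0.1620) + (1/5)(0.5250+0.3390) + (1/5)(0.7120+0.5250) + (1/5)(1.0000+0.7120)
  = 0.0324 + 0.1002 + 0.1728 + 0.2474 + 0.3424 = 0.8952
G = 1 − 0.8952 = 0.1048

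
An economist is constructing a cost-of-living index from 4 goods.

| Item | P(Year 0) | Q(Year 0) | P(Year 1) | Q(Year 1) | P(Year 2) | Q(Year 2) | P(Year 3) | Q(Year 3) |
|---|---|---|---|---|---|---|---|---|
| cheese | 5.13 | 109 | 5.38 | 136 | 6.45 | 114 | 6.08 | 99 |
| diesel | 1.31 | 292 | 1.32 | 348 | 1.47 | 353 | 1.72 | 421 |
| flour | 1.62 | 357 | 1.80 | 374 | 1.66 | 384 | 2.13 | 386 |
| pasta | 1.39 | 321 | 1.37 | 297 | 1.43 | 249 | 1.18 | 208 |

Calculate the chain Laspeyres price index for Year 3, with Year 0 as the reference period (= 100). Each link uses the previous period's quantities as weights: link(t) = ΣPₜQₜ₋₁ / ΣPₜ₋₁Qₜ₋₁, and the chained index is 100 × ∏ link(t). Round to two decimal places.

Link Year 0→Year 1:
ΣP(Year 1)Q(Year 0) = 5.38×109 + 1.32×292 + 1.80×357 + 1.37×321 = 586.42 + 385.44 + 642.6 + 439.77 = 2054.23
ΣP(Year 0)Q(Year 0) = 5.13×109 + 1.31×292 + 1.62×357 + 1.39×321 = 559.17 + 382.52 + 578.34 + 446.19 = 1966.22
link = 2054.23/1966.22 = 1.044761
Link Year 1→Year 2:
ΣP(Year 2)Q(Year 1) = 6.45×136 + 1.47×348 + 1.66×374 + 1.43×297 = 877.2 + 511.56 + 620.84 + 424.71 = 2434.31
ΣP(Year 1)Q(Year 1) = 5.38×136 + 1.32×348 + 1.80×374 + 1.37×297 = 731.68 + 459.36 + 673.2 + 406.89 = 2271.13
link = 2434.31/2271.13 = 1.071850
Link Year 2→Year 3:
ΣP(Year 3)Q(Year 2) = 6.08×114 + 1.72×353 + 2.13×384 + 1.18×249 = 693.12 + 607.16 + 817.92 + 293.82 = 2412.02
ΣP(Year 2)Q(Year 2) = 6.45×114 + 1.47×353 + 1.66×384 + 1.43×249 = 735.3 + 518.91 + 637.44 + 356.07 = 2247.72
link = 2412.02/2247.72 = 1.073096
Chained index = 100 × 1.044761 × 1.071850 × 1.073096 = 120.1682

120.17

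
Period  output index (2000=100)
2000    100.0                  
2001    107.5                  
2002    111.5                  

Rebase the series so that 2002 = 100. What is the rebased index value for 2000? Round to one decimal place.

89.7

Rebased(2000) = 100.0 / 111.5 × 100 = 89.6861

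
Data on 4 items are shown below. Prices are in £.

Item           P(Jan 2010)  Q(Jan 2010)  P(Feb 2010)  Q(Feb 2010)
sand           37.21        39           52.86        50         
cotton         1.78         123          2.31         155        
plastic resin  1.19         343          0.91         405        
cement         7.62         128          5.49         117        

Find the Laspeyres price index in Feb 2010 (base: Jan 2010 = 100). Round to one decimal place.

110.0

Laspeyres price index uses base-period quantities as weights.
ΣP(Feb 2010)·Q(Jan 2010) = 52.86×39 + 2.31×123 + 0.91×343 + 5.49×128 = 2061.54 + 284.13 + 312.13 + 702.72 = 3360.52
ΣP(Jan 2010)·Q(Jan 2010) = 37.21×39 + 1.78×123 + 1.19×343 + 7.62×128 = 1451.19 + 218.94 + 408.17 + 975.36 = 3053.66
Index = 3360.52 / 3053.66 × 100 = 110.0489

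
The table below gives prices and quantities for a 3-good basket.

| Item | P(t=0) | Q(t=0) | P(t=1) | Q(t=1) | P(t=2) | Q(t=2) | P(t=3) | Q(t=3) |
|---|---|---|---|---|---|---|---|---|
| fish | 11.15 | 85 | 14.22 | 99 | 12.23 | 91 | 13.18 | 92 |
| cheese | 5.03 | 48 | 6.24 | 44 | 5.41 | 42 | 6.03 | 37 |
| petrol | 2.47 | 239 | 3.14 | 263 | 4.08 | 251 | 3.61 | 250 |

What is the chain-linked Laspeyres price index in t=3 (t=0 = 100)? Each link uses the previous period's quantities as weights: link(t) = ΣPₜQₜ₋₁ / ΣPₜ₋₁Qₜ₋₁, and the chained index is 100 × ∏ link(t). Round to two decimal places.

Link t=0→t=1:
ΣP(t=1)Q(t=0) = 14.22×85 + 6.24×48 + 3.14×239 = 1208.7 + 299.52 + 750.46 = 2258.68
ΣP(t=0)Q(t=0) = 11.15×85 + 5.03×48 + 2.47×239 = 947.75 + 241.44 + 590.33 = 1779.52
link = 2258.68/1779.52 = 1.269264
Link t=1→t=2:
ΣP(t=2)Q(t=1) = 12.23×99 + 5.41×44 + 4.08×263 = 1210.77 + 238.04 + 1073.04 = 2521.85
ΣP(t=1)Q(t=1) = 14.22×99 + 6.24×44 + 3.14×263 = 1407.78 + 274.56 + 825.82 = 2508.16
link = 2521.85/2508.16 = 1.005458
Link t=2→t=3:
ΣP(t=3)Q(t=2) = 13.18×91 + 6.03×42 + 3.61×251 = 1199.38 + 253.26 + 906.11 = 2358.75
ΣP(t=2)Q(t=2) = 12.23×91 + 5.41×42 + 4.08×251 = 1112.93 + 227.22 + 1024.08 = 2364.23
link = 2358.75/2364.23 = 0.997682
Chained index = 100 × 1.269264 × 1.005458 × 0.997682 = 127.3233

127.32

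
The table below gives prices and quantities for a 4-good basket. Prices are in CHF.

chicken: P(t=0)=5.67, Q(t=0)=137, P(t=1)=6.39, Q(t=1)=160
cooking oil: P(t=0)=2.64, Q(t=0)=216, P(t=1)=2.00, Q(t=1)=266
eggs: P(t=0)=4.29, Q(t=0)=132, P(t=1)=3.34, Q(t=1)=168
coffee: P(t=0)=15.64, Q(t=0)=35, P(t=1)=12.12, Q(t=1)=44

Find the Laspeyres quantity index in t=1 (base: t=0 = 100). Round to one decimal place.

Laspeyres quantity index uses base-period prices as weights.
ΣP(t=0)·Q(t=1) = 5.67×160 + 2.64×266 + 4.29×168 + 15.64×44 = 907.2 + 702.24 + 720.72 + 688.16 = 3018.32
ΣP(t=0)·Q(t=0) = 5.67×137 + 2.64×216 + 4.29×132 + 15.64×35 = 776.79 + 570.24 + 566.28 + 547.4 = 2460.71
Index = 3018.32 / 2460.71 × 100 = 122.6605

122.7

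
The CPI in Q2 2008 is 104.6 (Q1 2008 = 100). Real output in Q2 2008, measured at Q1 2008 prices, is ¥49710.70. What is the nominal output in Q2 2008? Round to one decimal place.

51997.4

Nominal = Real × (Index/100) = 49710.70 × (104.6/100)
        = 49710.70 × 1.046 = 51997.3922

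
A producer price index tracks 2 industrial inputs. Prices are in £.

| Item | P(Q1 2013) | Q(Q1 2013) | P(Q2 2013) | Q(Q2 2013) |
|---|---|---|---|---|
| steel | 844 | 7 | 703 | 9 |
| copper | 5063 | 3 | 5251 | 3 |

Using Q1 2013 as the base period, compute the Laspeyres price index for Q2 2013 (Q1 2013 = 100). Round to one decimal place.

Laspeyres price index uses base-period quantities as weights.
ΣP(Q2 2013)·Q(Q1 2013) = 703×7 + 5251×3 = 4921 + 15753 = 20674
ΣP(Q1 2013)·Q(Q1 2013) = 844×7 + 5063×3 = 5908 + 15189 = 21097
Index = 20674 / 21097 × 100 = 97.9950

98.0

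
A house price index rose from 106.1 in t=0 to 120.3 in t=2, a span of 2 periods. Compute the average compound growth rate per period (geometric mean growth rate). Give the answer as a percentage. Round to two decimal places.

Growth factor = (120.3/106.1)^(1/2) = (1.133836)^(1/2) = 1.064817
Growth rate = 1.064817 − 1 = 0.064817 = 6.4817%

6.48%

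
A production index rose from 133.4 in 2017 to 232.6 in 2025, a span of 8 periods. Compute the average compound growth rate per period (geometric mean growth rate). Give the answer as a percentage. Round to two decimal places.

7.20%

Growth factor = (232.6/133.4)^(1/8) = (1.743628)^(1/8) = 1.071968
Growth rate = 1.071968 − 1 = 0.071968 = 7.1968%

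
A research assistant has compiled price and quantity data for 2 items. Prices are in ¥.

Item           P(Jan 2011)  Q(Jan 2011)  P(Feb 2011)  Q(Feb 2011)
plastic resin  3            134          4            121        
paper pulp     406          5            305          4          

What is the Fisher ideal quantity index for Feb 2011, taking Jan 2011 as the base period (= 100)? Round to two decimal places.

82.19

Laspeyres component (base-period weights):
ΣP(Jan 2011)Q(Feb 2011) = 3×121 + 406×4 = 363 + 1624 = 1987
ΣP(Jan 2011)Q(Jan 2011) = 3×134 + 406×5 = 402 + 2030 = 2432
L = 1987 / 2432 × 100 = 81.7023
Paasche component (current-period weights):
ΣP(Feb 2011)Q(Feb 2011) = 4×121 + 305×4 = 484 + 1220 = 1704
ΣP(Feb 2011)Q(Jan 2011) = 4×134 + 305×5 = 536 + 1525 = 2061
P = 1704 / 2061 × 100 = 82.6783
Fisher = √(L × P) = √(81.7023 × 82.6783) = 82.1889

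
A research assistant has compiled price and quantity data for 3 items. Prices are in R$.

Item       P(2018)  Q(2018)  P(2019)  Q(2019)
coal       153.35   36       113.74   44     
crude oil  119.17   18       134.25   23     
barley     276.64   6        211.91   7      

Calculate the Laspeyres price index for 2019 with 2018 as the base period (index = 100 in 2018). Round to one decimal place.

83.5

Laspeyres price index uses base-period quantities as weights.
ΣP(2019)·Q(2018) = 113.74×36 + 134.25×18 + 211.91×6 = 4094.64 + 2416.5 + 1271.46 = 7782.6
ΣP(2018)·Q(2018) = 153.35×36 + 119.17×18 + 276.64×6 = 5520.6 + 2145.06 + 1659.84 = 9325.5
Index = 7782.6 / 9325.5 × 100 = 83.4550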